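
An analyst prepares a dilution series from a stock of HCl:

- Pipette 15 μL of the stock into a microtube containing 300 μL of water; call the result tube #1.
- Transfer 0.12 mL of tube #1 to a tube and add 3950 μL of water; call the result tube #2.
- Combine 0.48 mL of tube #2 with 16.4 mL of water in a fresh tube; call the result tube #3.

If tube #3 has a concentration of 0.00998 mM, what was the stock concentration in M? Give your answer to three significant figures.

0.250 M

Step 1: 15 μL + 300 μL = 315 μL total → factor 315/15 = 21
Step 2: 0.12 mL + 3950 μL = 4.07 mL total → factor 4.07/0.12 = 33.917
Step 3: 0.48 mL + 16.4 mL = 16.88 mL total → factor 16.88/0.48 = 35.167
Overall dilution factor = 21 × 33.917 × 35.167 = 25047
Stock = 0.00998 mM × 25047 = 250.0 mM = 0.250 M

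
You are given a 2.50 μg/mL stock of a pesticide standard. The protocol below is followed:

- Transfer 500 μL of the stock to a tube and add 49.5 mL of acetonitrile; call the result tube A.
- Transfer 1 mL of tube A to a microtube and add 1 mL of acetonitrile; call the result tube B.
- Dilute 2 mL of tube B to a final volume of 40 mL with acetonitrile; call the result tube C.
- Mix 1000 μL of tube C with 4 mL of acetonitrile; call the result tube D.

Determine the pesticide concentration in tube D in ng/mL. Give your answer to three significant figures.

Step 1: 500 μL + 49.5 mL = 50000 μL total → factor 50000/500 = 100
Step 2: 1 mL + 1 mL = 2 mL total → factor 2/1 = 2
Step 3: 2 mL brought to 40 mL → factor 40/2 = 20
Step 4: 1000 μL + 4 mL = 5000 μL total → factor 5000/1000 = 5
Overall dilution factor = 100 × 2 × 20 × 5 = 20000
Final = 2.50 μg/mL / 20000 = 0.0001250 μg/mL = 0.125 ng/mL

0.125 ng/mL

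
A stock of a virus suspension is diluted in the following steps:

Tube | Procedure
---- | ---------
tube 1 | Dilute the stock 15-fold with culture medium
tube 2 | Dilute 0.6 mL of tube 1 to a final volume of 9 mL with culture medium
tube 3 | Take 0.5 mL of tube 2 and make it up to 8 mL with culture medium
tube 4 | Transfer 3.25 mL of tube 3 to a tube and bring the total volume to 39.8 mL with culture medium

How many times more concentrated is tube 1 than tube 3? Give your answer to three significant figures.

Step 1: 15-fold → factor 15
Step 2: 0.6 mL brought to 9 mL → factor 9/0.6 = 15
Step 3: 0.5 mL brought to 8 mL → factor 8/0.5 = 16
Dilution factor to tube 1 = 15; to tube 3 = 3600
[tube 1]/[tube 3] = (factor to tube 3)/(factor to tube 1) = 3600/15 = 240

240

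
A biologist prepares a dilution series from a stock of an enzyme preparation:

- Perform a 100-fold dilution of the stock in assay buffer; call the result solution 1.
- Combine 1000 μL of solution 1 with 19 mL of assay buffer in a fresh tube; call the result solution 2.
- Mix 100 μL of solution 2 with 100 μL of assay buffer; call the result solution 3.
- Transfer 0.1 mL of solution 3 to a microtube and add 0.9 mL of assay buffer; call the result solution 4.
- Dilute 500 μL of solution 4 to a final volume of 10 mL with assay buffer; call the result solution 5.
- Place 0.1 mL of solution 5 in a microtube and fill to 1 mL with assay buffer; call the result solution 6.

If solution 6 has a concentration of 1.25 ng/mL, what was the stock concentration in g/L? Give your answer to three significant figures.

Step 1: 100-fold → factor 100
Step 2: 1000 μL + 19 mL = 20000 μL total → factor 20000/1000 = 20
Step 3: 100 μL + 100 μL = 200 μL total → factor 200/100 = 2
Step 4: 0.1 mL + 0.9 mL = 1 mL total → factor 1/0.1 = 10
Step 5: 500 μL brought to 10 mL → factor 10000/500 = 20
Step 6: 0.1 mL brought to 1 mL → factor 1/0.1 = 10
Overall dilution factor = 100 × 20 × 2 × 10 × 20 × 10 = 8 × 10^6
Stock = 1.25 ng/mL × 8 × 10^6 = 1.000 × 10^7 ng/mL = 10.0 g/L

10.0 g/L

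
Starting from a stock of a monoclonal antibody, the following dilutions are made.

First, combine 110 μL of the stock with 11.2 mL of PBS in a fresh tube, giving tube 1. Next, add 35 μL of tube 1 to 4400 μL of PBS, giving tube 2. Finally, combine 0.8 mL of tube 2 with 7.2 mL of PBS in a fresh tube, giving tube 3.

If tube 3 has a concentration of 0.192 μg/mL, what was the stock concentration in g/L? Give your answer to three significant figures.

25.0 g/L

Step 1: 110 μL + 11.2 mL = 11310 μL total → factor 11310/110 = 102.82
Step 2: 35 μL + 4400 μL = 4435 μL total → factor 4435/35 = 126.71
Step 3: 0.8 mL + 7.2 mL = 8 mL total → factor 8/0.8 = 10
Overall dilution factor = 102.82 × 126.71 × 10 = 1.3029 × 10^5
Stock = 0.192 μg/mL × 1.3029 × 10^5 = 2.501 × 10^4 μg/mL = 25.0 g/L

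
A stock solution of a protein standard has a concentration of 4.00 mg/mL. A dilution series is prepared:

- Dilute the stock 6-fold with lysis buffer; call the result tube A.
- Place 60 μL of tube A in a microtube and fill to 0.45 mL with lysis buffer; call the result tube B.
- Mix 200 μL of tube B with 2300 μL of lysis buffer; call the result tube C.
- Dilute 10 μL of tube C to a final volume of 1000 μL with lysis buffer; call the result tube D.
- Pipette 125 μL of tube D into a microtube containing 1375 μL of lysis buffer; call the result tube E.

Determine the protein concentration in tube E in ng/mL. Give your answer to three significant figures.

5.93 ng/mL

Step 1: 6-fold → factor 6
Step 2: 60 μL brought to 0.45 mL → factor 450/60 = 7.5
Step 3: 200 μL + 2300 μL = 2500 μL total → factor 2500/200 = 12.5
Step 4: 10 μL brought to 1000 μL → factor 1000/10 = 100
Step 5: 125 μL + 1375 μL = 1500 μL total → factor 1500/125 = 12
Overall dilution factor = 6 × 7.5 × 12.5 × 100 × 12 = 6.75 × 10^5
Final = 4.00 mg/mL / 6.75 × 10^5 = 5.926 × 10^-6 mg/mL = 5.93 ng/mL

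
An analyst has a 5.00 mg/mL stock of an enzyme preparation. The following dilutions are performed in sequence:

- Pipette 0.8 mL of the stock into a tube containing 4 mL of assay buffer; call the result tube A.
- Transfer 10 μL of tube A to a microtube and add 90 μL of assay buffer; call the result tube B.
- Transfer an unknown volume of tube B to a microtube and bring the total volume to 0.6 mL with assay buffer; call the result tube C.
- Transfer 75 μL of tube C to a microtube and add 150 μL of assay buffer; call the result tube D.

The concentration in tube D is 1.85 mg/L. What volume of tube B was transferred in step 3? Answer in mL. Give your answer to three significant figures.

0.0400 mL

Step 1: 0.8 mL + 4 mL = 4.8 mL total → factor 4.8/0.8 = 6
Step 2: 10 μL + 90 μL = 100 μL total → factor 100/10 = 10
Step 3: v brought to 0.6 mL → factor = 0.6 mL/v
Step 4: 75 μL + 150 μL = 225 μL total → factor 225/75 = 3
Product of known-step factors = 180
Overall factor = 5.00 mg/mL / (1.85 mg/L) = 2702.7
Step-3 factor = 2702.7 / 180 = 15.015
v = 0.6 mL / 15.015 = 0.0400 mL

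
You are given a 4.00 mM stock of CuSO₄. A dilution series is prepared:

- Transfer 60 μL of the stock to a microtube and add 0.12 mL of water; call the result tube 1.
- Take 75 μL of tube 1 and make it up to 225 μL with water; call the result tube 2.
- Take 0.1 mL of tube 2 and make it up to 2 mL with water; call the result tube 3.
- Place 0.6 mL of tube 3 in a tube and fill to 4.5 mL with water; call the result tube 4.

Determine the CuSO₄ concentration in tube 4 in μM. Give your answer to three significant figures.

Step 1: 60 μL + 0.12 mL = 180 μL total → factor 180/60 = 3
Step 2: 75 μL brought to 225 μL → factor 225/75 = 3
Step 3: 0.1 mL brought to 2 mL → factor 2/0.1 = 20
Step 4: 0.6 mL brought to 4.5 mL → factor 4.5/0.6 = 7.5
Overall dilution factor = 3 × 3 × 20 × 7.5 = 1350
Final = 4.00 mM / 1350 = 0.002963 mM = 2.96 μM

2.96 μM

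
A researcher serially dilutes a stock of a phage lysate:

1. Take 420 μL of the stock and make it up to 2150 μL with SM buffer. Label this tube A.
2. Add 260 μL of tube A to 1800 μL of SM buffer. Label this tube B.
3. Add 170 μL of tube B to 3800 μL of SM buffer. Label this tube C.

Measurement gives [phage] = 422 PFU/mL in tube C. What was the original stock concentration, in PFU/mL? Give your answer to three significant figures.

4.00 × 10^5 PFU/mL

Step 1: 420 μL brought to 2150 μL → factor 2150/420 = 5.119
Step 2: 260 μL + 1800 μL = 2060 μL total → factor 2060/260 = 7.9231
Step 3: 170 μL + 3800 μL = 3970 μL total → factor 3970/170 = 23.353
Overall dilution factor = 5.119 × 7.9231 × 23.353 = 947.16
Stock = 422 PFU/mL × 947.16 = 4.00 × 10^5 PFU/mL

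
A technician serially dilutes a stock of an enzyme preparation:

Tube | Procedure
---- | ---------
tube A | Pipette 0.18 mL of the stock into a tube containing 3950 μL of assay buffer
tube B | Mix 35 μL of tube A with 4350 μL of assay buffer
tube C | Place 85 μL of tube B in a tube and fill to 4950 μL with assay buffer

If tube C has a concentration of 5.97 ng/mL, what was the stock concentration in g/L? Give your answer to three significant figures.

0.999 g/L

Step 1: 0.18 mL + 3950 μL = 4.13 mL total → factor 4.13/0.18 = 22.944
Step 2: 35 μL + 4350 μL = 4385 μL total → factor 4385/35 = 125.29
Step 3: 85 μL brought to 4950 μL → factor 4950/85 = 58.235
Overall dilution factor = 22.944 × 125.29 × 58.235 = 1.674 × 10^5
Stock = 5.97 ng/mL × 1.674 × 10^5 = 9.994 × 10^5 ng/mL = 0.999 g/L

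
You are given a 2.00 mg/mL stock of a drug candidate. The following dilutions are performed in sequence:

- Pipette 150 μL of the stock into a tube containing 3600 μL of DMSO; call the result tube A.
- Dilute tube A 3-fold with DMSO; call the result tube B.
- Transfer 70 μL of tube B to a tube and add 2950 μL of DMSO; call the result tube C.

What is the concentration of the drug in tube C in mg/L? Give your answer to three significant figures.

0.618 mg/L

Step 1: 150 μL + 3600 μL = 3750 μL total → factor 3750/150 = 25
Step 2: 3-fold → factor 3
Step 3: 70 μL + 2950 μL = 3020 μL total → factor 3020/70 = 43.143
Overall dilution factor = 25 × 3 × 43.143 = 3235.7
Final = 2.00 mg/mL / 3235.7 = 0.0006181 mg/mL = 0.618 mg/L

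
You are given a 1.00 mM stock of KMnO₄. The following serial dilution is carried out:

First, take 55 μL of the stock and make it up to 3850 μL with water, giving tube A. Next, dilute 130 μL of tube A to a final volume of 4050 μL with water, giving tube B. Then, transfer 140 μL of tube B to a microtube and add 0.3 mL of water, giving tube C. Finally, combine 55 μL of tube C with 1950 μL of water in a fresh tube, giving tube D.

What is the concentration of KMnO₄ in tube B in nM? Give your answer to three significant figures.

Step 1: 55 μL brought to 3850 μL → factor 3850/55 = 70
Step 2: 130 μL brought to 4050 μL → factor 4050/130 = 31.154
Dilution factor through tube B = 70 × 31.154 = 2180.8
[tube B] = 1.00 mM / 2180.8 = 0.0004586 mM = 459 nM

459 nM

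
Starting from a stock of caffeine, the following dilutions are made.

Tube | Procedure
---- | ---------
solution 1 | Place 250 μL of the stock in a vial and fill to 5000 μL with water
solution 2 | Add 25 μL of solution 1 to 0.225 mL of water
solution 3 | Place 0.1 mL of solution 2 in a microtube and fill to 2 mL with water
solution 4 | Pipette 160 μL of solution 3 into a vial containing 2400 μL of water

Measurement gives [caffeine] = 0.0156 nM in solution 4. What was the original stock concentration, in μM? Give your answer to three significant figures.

0.998 μM

Step 1: 250 μL brought to 5000 μL → factor 5000/250 = 20
Step 2: 25 μL + 0.225 mL = 250 μL total → factor 250/25 = 10
Step 3: 0.1 mL brought to 2 mL → factor 2/0.1 = 20
Step 4: 160 μL + 2400 μL = 2560 μL total → factor 2560/160 = 16
Overall dilution factor = 20 × 10 × 20 × 16 = 64000
Stock = 0.0156 nM × 64000 = 998.4 nM = 0.998 μM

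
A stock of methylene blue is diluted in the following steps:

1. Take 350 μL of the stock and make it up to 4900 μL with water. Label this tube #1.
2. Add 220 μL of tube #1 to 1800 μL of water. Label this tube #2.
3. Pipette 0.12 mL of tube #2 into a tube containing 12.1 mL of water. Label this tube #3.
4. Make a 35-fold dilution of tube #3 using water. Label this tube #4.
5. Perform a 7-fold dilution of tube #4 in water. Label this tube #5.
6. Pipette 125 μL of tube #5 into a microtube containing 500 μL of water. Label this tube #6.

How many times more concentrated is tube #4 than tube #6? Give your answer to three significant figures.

Step 1: 350 μL brought to 4900 μL → factor 4900/350 = 14
Step 2: 220 μL + 1800 μL = 2020 μL total → factor 2020/220 = 9.1818
Step 3: 0.12 mL + 12.1 mL = 12.22 mL total → factor 12.22/0.12 = 101.83
Step 4: 35-fold → factor 35
Step 5: 7-fold → factor 7
Step 6: 125 μL + 500 μL = 625 μL total → factor 625/125 = 5
Dilution factor to tube #4 = 4.5816 × 10^5; to tube #6 = 1.6036 × 10^7
[tube #4]/[tube #6] = (factor to tube #6)/(factor to tube #4) = 1.6036 × 10^7/4.5816 × 10^5 = 35.0

35.0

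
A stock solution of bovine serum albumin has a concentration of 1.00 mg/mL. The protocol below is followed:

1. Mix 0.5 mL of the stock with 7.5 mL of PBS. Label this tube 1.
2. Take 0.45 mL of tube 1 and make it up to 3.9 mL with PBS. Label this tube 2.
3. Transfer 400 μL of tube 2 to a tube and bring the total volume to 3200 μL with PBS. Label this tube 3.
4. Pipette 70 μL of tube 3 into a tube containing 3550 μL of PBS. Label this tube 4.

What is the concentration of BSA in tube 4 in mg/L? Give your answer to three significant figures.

Step 1: 0.5 mL + 7.5 mL = 8 mL total → factor 8/0.5 = 16
Step 2: 0.45 mL brought to 3.9 mL → factor 3.9/0.45 = 8.6667
Step 3: 400 μL brought to 3200 μL → factor 3200/400 = 8
Step 4: 70 μL + 3550 μL = 3620 μL total → factor 3620/70 = 51.714
Overall dilution factor = 16 × 8.6667 × 8 × 51.714 = 57368
Final = 1.00 mg/mL / 57368 = 1.743 × 10^-5 mg/mL = 0.0174 mg/L

0.0174 mg/L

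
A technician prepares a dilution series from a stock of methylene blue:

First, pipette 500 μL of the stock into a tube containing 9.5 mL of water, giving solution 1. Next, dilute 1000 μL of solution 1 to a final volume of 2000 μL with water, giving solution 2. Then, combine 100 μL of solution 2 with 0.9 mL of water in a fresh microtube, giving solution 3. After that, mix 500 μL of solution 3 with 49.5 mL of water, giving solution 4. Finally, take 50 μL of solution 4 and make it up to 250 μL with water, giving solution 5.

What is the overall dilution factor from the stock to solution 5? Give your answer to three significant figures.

2.00 × 10^5

Step 1: 500 μL + 9.5 mL = 10000 μL total → factor 10000/500 = 20
Step 2: 1000 μL brought to 2000 μL → factor 2000/1000 = 2
Step 3: 100 μL + 0.9 mL = 1000 μL total → factor 1000/100 = 10
Step 4: 500 μL + 49.5 mL = 50000 μL total → factor 50000/500 = 100
Step 5: 50 μL brought to 250 μL → factor 250/50 = 5
Overall dilution factor = 20 × 2 × 10 × 100 × 5 = 2 × 10^5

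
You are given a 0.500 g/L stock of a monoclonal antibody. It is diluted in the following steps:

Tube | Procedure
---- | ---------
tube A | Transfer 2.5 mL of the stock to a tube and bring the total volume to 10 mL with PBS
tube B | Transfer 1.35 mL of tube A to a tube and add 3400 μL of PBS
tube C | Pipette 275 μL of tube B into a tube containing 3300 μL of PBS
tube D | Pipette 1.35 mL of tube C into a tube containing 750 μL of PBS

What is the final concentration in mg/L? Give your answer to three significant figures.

1.76 mg/L

Step 1: 2.5 mL brought to 10 mL → factor 10/2.5 = 4
Step 2: 1.35 mL + 3400 μL = 4.75 mL total → factor 4.75/1.35 = 3.5185
Step 3: 275 μL + 3300 μL = 3575 μL total → factor 3575/275 = 13
Step 4: 1.35 mL + 750 μL = 2.1 mL total → factor 2.1/1.35 = 1.5556
Overall dilution factor = 4 × 3.5185 × 13 × 1.5556 = 284.61
Final = 0.500 g/L / 284.61 = 0.001757 g/L = 1.76 mg/L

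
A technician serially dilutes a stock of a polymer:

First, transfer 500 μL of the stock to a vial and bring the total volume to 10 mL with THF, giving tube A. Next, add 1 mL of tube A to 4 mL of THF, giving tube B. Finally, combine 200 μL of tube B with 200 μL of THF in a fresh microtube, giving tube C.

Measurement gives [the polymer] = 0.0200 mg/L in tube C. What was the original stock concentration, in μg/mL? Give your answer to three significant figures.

Step 1: 500 μL brought to 10 mL → factor 10000/500 = 20
Step 2: 1 mL + 4 mL = 5 mL total → factor 5/1 = 5
Step 3: 200 μL + 200 μL = 400 μL total → factor 400/200 = 2
Overall dilution factor = 20 × 5 × 2 = 200
Stock = 0.0200 mg/L × 200 = 4.000 mg/L = 4.00 μg/mL

4.00 μg/mL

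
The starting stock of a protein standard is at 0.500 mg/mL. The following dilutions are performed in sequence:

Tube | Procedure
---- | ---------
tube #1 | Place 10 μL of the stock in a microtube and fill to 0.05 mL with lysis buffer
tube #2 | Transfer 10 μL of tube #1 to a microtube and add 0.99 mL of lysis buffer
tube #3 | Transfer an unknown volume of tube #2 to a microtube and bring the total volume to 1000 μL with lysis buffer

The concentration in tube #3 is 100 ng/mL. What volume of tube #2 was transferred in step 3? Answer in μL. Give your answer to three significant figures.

100 μL

Step 1: 10 μL brought to 0.05 mL → factor 50/10 = 5
Step 2: 10 μL + 0.99 mL = 1000 μL total → factor 1000/10 = 100
Step 3: v brought to 1000 μL → factor = 1000 μL/v
Product of known-step factors = 500
Overall factor = 0.500 mg/mL / (100 ng/mL) = 5000
Step-3 factor = 5000 / 500 = 10
v = 1000 μL / 10 = 100 μL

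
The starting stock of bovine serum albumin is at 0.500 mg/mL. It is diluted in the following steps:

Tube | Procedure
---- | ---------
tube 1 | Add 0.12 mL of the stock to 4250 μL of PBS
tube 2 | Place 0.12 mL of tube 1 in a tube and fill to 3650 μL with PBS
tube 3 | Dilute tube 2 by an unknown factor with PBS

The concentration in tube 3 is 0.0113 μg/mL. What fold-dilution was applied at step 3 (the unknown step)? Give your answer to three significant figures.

Step 1: 0.12 mL + 4250 μL = 4.37 mL total → factor 4.37/0.12 = 36.417
Step 2: 0.12 mL brought to 3650 μL → factor 3.65/0.12 = 30.417
Step 3: unknown factor x
Product of known-step factors = 1107.7
Overall factor = 0.500 mg/mL / (0.0113 μg/mL) = 44248
x = 44248 / 1107.7 = 39.9

39.9-fold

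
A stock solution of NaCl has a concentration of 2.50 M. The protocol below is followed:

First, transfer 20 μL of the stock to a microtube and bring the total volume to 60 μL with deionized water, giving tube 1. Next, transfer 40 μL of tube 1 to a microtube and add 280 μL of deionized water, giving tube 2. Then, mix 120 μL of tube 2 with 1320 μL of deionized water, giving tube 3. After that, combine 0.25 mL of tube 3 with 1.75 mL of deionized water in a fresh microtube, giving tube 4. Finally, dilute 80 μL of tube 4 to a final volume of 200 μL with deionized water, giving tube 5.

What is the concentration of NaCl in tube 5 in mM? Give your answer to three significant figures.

Step 1: 20 μL brought to 60 μL → factor 60/20 = 3
Step 2: 40 μL + 280 μL = 320 μL total → factor 320/40 = 8
Step 3: 120 μL + 1320 μL = 1440 μL total → factor 1440/120 = 12
Step 4: 0.25 mL + 1.75 mL = 2 mL total → factor 2/0.25 = 8
Step 5: 80 μL brought to 200 μL → factor 200/80 = 2.5
Overall dilution factor = 3 × 8 × 12 × 8 × 2.5 = 5760
Final = 2.50 M / 5760 = 0.0004340 M = 0.434 mM

0.434 mM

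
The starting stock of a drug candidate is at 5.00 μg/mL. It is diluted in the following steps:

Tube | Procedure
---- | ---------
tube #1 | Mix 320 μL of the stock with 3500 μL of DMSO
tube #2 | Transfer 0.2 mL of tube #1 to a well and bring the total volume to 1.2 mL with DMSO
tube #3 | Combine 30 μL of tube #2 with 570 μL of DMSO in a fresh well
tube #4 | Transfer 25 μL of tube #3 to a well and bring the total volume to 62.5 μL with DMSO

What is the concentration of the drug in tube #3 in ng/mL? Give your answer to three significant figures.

Step 1: 320 μL + 3500 μL = 3820 μL total → factor 3820/320 = 11.938
Step 2: 0.2 mL brought to 1.2 mL → factor 1.2/0.2 = 6
Step 3: 30 μL + 570 μL = 600 μL total → factor 600/30 = 20
Dilution factor through tube #3 = 11.938 × 6 × 20 = 1432.5
[tube #3] = 5.00 μg/mL / 1432.5 = 0.003490 μg/mL = 3.49 ng/mL

3.49 ng/mL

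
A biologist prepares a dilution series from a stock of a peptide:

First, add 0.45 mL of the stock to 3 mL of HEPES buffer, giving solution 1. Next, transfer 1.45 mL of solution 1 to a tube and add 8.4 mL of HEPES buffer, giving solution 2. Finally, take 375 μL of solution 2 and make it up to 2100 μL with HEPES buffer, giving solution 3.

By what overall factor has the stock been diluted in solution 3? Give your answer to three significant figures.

Step 1: 0.45 mL + 3 mL = 3.45 mL total → factor 3.45/0.45 = 7.6667
Step 2: 1.45 mL + 8.4 mL = 9.85 mL total → factor 9.85/1.45 = 6.7931
Step 3: 375 μL brought to 2100 μL → factor 2100/375 = 5.6
Overall dilution factor = 7.6667 × 6.7931 × 5.6 = 291.65

292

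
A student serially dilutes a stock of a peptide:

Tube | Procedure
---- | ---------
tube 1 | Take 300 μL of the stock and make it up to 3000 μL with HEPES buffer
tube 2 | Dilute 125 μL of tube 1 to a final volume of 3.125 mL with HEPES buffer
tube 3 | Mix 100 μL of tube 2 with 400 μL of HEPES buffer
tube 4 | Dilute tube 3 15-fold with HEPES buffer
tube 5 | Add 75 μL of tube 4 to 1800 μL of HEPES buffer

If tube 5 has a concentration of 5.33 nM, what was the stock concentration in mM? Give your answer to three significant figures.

Step 1: 300 μL brought to 3000 μL → factor 3000/300 = 10
Step 2: 125 μL brought to 3.125 mL → factor 3125/125 = 25
Step 3: 100 μL + 400 μL = 500 μL total → factor 500/100 = 5
Step 4: 15-fold → factor 15
Step 5: 75 μL + 1800 μL = 1875 μL total → factor 1875/75 = 25
Overall dilution factor = 10 × 25 × 5 × 15 × 25 = 4.6875 × 10^5
Stock = 5.33 nM × 4.6875 × 10^5 = 2.498 × 10^6 nM = 2.50 mM

2.50 mM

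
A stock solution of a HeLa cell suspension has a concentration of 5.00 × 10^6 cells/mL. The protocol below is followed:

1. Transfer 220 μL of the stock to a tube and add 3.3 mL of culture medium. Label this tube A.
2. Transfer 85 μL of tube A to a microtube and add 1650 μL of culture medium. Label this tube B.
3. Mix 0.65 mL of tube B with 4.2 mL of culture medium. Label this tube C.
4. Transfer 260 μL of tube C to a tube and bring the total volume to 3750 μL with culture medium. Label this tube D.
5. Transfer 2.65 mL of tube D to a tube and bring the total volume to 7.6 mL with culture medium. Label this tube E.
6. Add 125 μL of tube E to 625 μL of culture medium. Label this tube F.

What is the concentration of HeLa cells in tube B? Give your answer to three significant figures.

1.53 × 10^4 cells/mL

Step 1: 220 μL + 3.3 mL = 3520 μL total → factor 3520/220 = 16
Step 2: 85 μL + 1650 μL = 1735 μL total → factor 1735/85 = 20.412
Dilution factor through tube B = 16 × 20.412 = 326.59
[tube B] = 5.00 × 10^6 cells/mL / 326.59 = 1.53 × 10^4 cells/mL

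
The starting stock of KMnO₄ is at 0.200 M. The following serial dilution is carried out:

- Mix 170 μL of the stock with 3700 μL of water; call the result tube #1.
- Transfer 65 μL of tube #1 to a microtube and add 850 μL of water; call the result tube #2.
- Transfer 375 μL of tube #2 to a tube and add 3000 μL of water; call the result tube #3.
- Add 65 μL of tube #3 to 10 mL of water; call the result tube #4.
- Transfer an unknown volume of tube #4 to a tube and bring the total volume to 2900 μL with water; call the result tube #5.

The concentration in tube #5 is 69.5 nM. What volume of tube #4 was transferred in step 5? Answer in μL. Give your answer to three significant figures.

Step 1: 170 μL + 3700 μL = 3870 μL total → factor 3870/170 = 22.765
Step 2: 65 μL + 850 μL = 915 μL total → factor 915/65 = 14.077
Step 3: 375 μL + 3000 μL = 3375 μL total → factor 3375/375 = 9
Step 4: 65 μL + 10 mL = 10065 μL total → factor 10065/65 = 154.85
Step 5: v brought to 2900 μL → factor = 2900 μL/v
Product of known-step factors = 4.4659 × 10^5
Overall factor = 0.200 M / (69.5 nM) = 2.8777 × 10^6
Step-5 factor = 2.8777 × 10^6 / 4.4659 × 10^5 = 6.4437
v = 2900 μL / 6.4437 = 450 μL

450 μL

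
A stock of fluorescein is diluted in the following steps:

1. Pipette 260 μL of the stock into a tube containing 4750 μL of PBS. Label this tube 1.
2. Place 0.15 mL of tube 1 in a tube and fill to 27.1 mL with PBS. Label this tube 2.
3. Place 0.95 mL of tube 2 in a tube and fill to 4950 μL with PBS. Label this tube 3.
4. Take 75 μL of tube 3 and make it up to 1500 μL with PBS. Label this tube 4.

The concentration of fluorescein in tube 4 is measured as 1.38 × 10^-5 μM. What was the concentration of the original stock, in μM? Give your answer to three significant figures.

5.01 μM

Step 1: 260 μL + 4750 μL = 5010 μL total → factor 5010/260 = 19.269
Step 2: 0.15 mL brought to 27.1 mL → factor 27.1/0.15 = 180.67
Step 3: 0.95 mL brought to 4950 μL → factor 4.95/0.95 = 5.2105
Step 4: 75 μL brought to 1500 μL → factor 1500/75 = 20
Overall dilution factor = 19.269 × 180.67 × 5.2105 × 20 = 3.6279 × 10^5
Stock = 1.38 × 10^-5 μM × 3.6279 × 10^5 = 5.01 μM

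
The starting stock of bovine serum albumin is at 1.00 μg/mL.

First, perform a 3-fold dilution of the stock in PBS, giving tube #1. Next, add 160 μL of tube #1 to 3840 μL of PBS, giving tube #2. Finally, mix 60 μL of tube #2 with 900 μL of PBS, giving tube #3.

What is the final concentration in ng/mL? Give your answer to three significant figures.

0.833 ng/mL

Step 1: 3-fold → factor 3
Step 2: 160 μL + 3840 μL = 4000 μL total → factor 4000/160 = 25
Step 3: 60 μL + 900 μL = 960 μL total → factor 960/60 = 16
Overall dilution factor = 3 × 25 × 16 = 1200
Final = 1.00 μg/mL / 1200 = 0.0008333 μg/mL = 0.833 ng/mL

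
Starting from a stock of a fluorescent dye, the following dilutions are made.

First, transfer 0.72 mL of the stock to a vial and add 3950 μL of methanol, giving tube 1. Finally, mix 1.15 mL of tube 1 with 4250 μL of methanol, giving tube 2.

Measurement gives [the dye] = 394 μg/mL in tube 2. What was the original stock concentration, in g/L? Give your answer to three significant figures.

Step 1: 0.72 mL + 3950 μL = 4.67 mL total → factor 4.67/0.72 = 6.4861
Step 2: 1.15 mL + 4250 μL = 5.4 mL total → factor 5.4/1.15 = 4.6957
Overall dilution factor = 6.4861 × 4.6957 = 30.457
Stock = 394 μg/mL × 30.457 = 1.200 × 10^4 μg/mL = 12.0 g/L

12.0 g/L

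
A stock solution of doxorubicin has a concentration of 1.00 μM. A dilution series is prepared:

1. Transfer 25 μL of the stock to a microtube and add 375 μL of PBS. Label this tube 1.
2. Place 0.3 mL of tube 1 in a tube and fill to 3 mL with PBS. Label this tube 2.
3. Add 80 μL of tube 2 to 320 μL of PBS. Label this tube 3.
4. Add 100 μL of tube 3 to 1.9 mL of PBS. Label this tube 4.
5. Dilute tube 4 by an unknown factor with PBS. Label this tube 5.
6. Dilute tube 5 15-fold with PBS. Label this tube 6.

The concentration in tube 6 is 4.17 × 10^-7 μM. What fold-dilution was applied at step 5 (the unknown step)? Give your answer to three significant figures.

Step 1: 25 μL + 375 μL = 400 μL total → factor 400/25 = 16
Step 2: 0.3 mL brought to 3 mL → factor 3/0.3 = 10
Step 3: 80 μL + 320 μL = 400 μL total → factor 400/80 = 5
Step 4: 100 μL + 1.9 mL = 2000 μL total → factor 2000/100 = 20
Step 5: unknown factor x
Step 6: 15-fold → factor 15
Product of known-step factors = 2.4 × 10^5
Overall factor = 1.00 μM / (4.17 × 10^-7 μM) = 2.3981 × 10^6
x = 2.3981 × 10^6 / 2.4 × 10^5 = 9.99

9.99-fold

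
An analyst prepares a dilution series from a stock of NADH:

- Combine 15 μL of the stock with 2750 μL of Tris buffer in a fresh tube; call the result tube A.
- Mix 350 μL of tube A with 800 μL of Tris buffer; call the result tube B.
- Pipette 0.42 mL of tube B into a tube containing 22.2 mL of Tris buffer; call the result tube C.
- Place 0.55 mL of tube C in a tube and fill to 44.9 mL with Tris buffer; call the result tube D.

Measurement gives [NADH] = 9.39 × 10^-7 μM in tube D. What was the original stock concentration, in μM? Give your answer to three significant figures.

Step 1: 15 μL + 2750 μL = 2765 μL total → factor 2765/15 = 184.33
Step 2: 350 μL + 800 μL = 1150 μL total → factor 1150/350 = 3.2857
Step 3: 0.42 mL + 22.2 mL = 22.62 mL total → factor 22.62/0.42 = 53.857
Step 4: 0.55 mL brought to 44.9 mL → factor 44.9/0.55 = 81.636
Overall dilution factor = 184.33 × 3.2857 × 53.857 × 81.636 = 2.6629 × 10^6
Stock = 9.39 × 10^-7 μM × 2.6629 × 10^6 = 2.50 μM

2.50 μM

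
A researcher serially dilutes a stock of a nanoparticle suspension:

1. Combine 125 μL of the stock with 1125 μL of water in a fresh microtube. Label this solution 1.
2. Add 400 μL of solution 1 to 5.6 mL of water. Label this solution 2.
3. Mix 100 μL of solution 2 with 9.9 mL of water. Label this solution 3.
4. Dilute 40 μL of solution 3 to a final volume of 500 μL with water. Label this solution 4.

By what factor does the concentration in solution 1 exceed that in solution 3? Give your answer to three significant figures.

1.50 × 10^3

Step 1: 125 μL + 1125 μL = 1250 μL total → factor 1250/125 = 10
Step 2: 400 μL + 5.6 mL = 6000 μL total → factor 6000/400 = 15
Step 3: 100 μL + 9.9 mL = 10000 μL total → factor 10000/100 = 100
Dilution factor to solution 1 = 10; to solution 3 = 15000
[solution 1]/[solution 3] = (factor to solution 3)/(factor to solution 1) = 15000/10 = 1.50 × 10^3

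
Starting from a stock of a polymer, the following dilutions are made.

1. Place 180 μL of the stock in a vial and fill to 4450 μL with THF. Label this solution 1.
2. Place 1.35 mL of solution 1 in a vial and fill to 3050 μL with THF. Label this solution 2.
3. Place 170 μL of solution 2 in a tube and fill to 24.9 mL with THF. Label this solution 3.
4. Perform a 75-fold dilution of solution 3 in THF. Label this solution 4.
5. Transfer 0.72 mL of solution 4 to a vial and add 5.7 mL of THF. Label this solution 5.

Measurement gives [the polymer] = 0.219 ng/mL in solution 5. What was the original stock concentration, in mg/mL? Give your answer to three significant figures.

1.20 mg/mL

Step 1: 180 μL brought to 4450 μL → factor 4450/180 = 24.722
Step 2: 1.35 mL brought to 3050 μL → factor 3.05/1.35 = 2.2593
Step 3: 170 μL brought to 24.9 mL → factor 24900/170 = 146.47
Step 4: 75-fold → factor 75
Step 5: 0.72 mL + 5.7 mL = 6.42 mL total → factor 6.42/0.72 = 8.9167
Overall dilution factor = 24.722 × 2.2593 × 146.47 × 75 × 8.9167 = 5.471 × 10^6
Stock = 0.219 ng/mL × 5.471 × 10^6 = 1.198 × 10^6 ng/mL = 1.20 mg/mL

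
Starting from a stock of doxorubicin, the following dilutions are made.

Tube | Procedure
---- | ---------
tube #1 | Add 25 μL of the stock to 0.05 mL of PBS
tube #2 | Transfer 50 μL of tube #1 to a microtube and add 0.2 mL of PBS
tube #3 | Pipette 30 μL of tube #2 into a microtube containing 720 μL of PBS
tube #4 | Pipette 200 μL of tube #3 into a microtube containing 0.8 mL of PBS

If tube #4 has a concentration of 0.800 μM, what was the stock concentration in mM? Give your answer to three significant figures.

Step 1: 25 μL + 0.05 mL = 75 μL total → factor 75/25 = 3
Step 2: 50 μL + 0.2 mL = 250 μL total → factor 250/50 = 5
Step 3: 30 μL + 720 μL = 750 μL total → factor 750/30 = 25
Step 4: 200 μL + 0.8 mL = 1000 μL total → factor 1000/200 = 5
Overall dilution factor = 3 × 5 × 25 × 5 = 1875
Stock = 0.800 μM × 1875 = 1500 μM = 1.50 mM

1.50 mM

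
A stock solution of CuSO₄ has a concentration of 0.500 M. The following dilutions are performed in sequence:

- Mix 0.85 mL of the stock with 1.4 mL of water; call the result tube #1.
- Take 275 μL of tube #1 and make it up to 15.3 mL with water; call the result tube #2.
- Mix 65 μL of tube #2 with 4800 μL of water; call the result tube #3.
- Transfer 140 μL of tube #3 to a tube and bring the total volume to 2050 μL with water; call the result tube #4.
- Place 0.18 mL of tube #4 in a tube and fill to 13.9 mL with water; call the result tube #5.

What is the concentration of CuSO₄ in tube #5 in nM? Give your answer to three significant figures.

40.1 nM

Step 1: 0.85 mL + 1.4 mL = 2.25 mL total → factor 2.25/0.85 = 2.6471
Step 2: 275 μL brought to 15.3 mL → factor 15300/275 = 55.636
Step 3: 65 μL + 4800 μL = 4865 μL total → factor 4865/65 = 74.846
Step 4: 140 μL brought to 2050 μL → factor 2050/140 = 14.643
Step 5: 0.18 mL brought to 13.9 mL → factor 13.9/0.18 = 77.222
Overall dilution factor = 2.6471 × 55.636 × 74.846 × 14.643 × 77.222 = 1.2464 × 10^7
Final = 0.500 M / 1.2464 × 10^7 = 4.012 × 10^-8 M = 40.1 nM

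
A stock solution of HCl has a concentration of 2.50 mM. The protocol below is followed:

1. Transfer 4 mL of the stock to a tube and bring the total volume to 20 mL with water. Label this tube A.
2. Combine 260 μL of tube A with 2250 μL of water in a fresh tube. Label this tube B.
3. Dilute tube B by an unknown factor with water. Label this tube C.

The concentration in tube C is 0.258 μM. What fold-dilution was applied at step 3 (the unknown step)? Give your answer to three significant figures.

201-fold

Step 1: 4 mL brought to 20 mL → factor 20/4 = 5
Step 2: 260 μL + 2250 μL = 2510 μL total → factor 2510/260 = 9.6538
Step 3: unknown factor x
Product of known-step factors = 48.269
Overall factor = 2.50 mM / (0.258 μM) = 9689.9
x = 9689.9 / 48.269 = 201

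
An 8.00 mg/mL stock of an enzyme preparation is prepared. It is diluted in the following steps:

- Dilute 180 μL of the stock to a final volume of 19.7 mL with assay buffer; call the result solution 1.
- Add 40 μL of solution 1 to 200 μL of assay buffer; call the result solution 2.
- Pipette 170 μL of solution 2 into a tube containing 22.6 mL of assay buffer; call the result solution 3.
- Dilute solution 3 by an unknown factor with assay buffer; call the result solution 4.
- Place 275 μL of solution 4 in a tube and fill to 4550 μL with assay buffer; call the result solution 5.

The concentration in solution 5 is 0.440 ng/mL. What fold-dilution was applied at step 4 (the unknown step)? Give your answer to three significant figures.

12.5-fold

Step 1: 180 μL brought to 19.7 mL → factor 19700/180 = 109.44
Step 2: 40 μL + 200 μL = 240 μL total → factor 240/40 = 6
Step 3: 170 μL + 22.6 mL = 22770 μL total → factor 22770/170 = 133.94
Step 4: unknown factor x
Step 5: 275 μL brought to 4550 μL → factor 4550/275 = 16.545
Product of known-step factors = 1.4553 × 10^6
Overall factor = 8.00 mg/mL / (0.440 ng/mL) = 1.8182 × 10^7
x = 1.8182 × 10^7 / 1.4553 × 10^6 = 12.5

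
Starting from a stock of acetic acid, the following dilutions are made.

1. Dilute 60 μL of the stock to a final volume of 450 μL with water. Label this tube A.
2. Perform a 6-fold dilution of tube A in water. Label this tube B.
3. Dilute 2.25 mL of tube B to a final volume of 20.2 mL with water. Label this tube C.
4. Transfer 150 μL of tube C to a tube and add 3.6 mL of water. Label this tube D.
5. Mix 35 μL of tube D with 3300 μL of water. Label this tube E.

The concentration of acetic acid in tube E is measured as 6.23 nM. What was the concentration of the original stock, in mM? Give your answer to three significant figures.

Step 1: 60 μL brought to 450 μL → factor 450/60 = 7.5
Step 2: 6-fold → factor 6
Step 3: 2.25 mL brought to 20.2 mL → factor 20.2/2.25 = 8.9778
Step 4: 150 μL + 3.6 mL = 3750 μL total → factor 3750/150 = 25
Step 5: 35 μL + 3300 μL = 3335 μL total → factor 3335/35 = 95.286
Overall dilution factor = 7.5 × 6 × 8.9778 × 25 × 95.286 = 9.6239 × 10^5
Stock = 6.23 nM × 9.6239 × 10^5 = 5.996 × 10^6 nM = 6.00 mM

6.00 mM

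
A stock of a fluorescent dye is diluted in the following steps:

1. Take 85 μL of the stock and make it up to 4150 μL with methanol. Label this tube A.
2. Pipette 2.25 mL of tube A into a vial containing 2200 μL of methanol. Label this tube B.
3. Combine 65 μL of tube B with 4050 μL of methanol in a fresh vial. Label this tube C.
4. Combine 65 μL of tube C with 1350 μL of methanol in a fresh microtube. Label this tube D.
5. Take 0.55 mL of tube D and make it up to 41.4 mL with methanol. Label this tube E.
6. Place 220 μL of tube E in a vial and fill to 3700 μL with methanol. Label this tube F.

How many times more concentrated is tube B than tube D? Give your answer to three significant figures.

Step 1: 85 μL brought to 4150 μL → factor 4150/85 = 48.824
Step 2: 2.25 mL + 2200 μL = 4.45 mL total → factor 4.45/2.25 = 1.9778
Step 3: 65 μL + 4050 μL = 4115 μL total → factor 4115/65 = 63.308
Step 4: 65 μL + 1350 μL = 1415 μL total → factor 1415/65 = 21.769
Dilution factor to tube B = 96.562; to tube D = 1.3308 × 10^5
[tube B]/[tube D] = (factor to tube D)/(factor to tube B) = 1.3308 × 10^5/96.562 = 1.38 × 10^3

1.38 × 10^3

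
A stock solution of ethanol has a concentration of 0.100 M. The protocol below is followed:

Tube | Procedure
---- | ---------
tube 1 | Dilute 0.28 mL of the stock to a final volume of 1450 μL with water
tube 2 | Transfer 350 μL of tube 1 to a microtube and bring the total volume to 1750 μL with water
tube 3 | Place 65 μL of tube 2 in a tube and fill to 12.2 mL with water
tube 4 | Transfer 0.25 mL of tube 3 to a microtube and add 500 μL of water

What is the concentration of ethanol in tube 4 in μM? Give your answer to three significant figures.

Step 1: 0.28 mL brought to 1450 μL → factor 1.45/0.28 = 5.1786
Step 2: 350 μL brought to 1750 μL → factor 1750/350 = 5
Step 3: 65 μL brought to 12.2 mL → factor 12200/65 = 187.69
Step 4: 0.25 mL + 500 μL = 0.75 mL total → factor 0.75/0.25 = 3
Overall dilution factor = 5.1786 × 5 × 187.69 × 3 = 14580
Final = 0.100 M / 14580 = 6.859 × 10^-6 M = 6.86 μM

6.86 μM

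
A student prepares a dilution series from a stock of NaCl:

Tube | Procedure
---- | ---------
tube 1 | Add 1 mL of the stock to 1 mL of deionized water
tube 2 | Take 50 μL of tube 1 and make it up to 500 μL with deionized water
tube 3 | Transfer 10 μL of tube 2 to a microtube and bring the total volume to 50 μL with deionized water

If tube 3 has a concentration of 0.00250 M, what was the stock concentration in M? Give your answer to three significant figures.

0.250 M

Step 1: 1 mL + 1 mL = 2 mL total → factor 2/1 = 2
Step 2: 50 μL brought to 500 μL → factor 500/50 = 10
Step 3: 10 μL brought to 50 μL → factor 50/10 = 5
Overall dilution factor = 2 × 10 × 5 = 100
Stock = 0.00250 M × 100 = 0.250 M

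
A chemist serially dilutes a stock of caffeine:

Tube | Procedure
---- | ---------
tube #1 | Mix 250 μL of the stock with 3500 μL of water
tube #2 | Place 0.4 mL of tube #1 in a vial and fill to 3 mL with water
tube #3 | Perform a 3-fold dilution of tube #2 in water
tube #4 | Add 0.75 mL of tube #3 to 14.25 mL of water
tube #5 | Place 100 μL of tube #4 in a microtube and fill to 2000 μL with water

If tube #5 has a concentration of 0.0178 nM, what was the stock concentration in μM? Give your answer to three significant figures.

2.40 μM

Step 1: 250 μL + 3500 μL = 3750 μL total → factor 3750/250 = 15
Step 2: 0.4 mL brought to 3 mL → factor 3/0.4 = 7.5
Step 3: 3-fold → factor 3
Step 4: 0.75 mL + 14.25 mL = 15 mL total → factor 15/0.75 = 20
Step 5: 100 μL brought to 2000 μL → factor 2000/100 = 20
Overall dilution factor = 15 × 7.5 × 3 × 20 × 20 = 1.35 × 10^5
Stock = 0.0178 nM × 1.35 × 10^5 = 2403 nM = 2.40 μM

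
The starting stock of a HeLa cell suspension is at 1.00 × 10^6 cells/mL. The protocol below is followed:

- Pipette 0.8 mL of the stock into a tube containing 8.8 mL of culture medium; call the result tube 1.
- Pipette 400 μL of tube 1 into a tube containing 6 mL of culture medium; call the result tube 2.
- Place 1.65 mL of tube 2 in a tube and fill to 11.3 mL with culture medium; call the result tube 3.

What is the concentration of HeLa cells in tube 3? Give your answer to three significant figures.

Step 1: 0.8 mL + 8.8 mL = 9.6 mL total → factor 9.6/0.8 = 12
Step 2: 400 μL + 6 mL = 6400 μL total → factor 6400/400 = 16
Step 3: 1.65 mL brought to 11.3 mL → factor 11.3/1.65 = 6.8485
Overall dilution factor = 12 × 16 × 6.8485 = 1314.9
Final = 1.00 × 10^6 cells/mL / 1314.9 = 761 cells/mL

761 cells/mL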